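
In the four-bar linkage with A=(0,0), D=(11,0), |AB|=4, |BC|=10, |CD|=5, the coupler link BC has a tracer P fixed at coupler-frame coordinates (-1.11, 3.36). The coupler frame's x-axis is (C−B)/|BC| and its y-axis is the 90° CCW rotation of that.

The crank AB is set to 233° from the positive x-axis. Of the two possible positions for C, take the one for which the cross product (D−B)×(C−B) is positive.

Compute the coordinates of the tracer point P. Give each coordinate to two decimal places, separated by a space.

-5.02 -0.81

A=(0,0), D=(11.00,0)
B = A + 4.00·(cos233°, sin233°) = (-2.4073, -3.1945)
|BD| = 13.7826
circle(B,10.00) ∩ circle(D,5.00): a=9.6121, h=2.7581
  candidates: C₊=(6.3038,1.7164) cross=38.014; C₋=(7.5824,-3.6496) cross=-38.014
  mode + wants cross > 0 → take C=(6.3038,1.7164) (cross=38.014)
ex = (C−B)/|BC| = (0.8711,0.4911); ey = (-0.4911,0.8711)
P = B + -1.11·ex + 3.36·ey = (-5.0243,-0.8127)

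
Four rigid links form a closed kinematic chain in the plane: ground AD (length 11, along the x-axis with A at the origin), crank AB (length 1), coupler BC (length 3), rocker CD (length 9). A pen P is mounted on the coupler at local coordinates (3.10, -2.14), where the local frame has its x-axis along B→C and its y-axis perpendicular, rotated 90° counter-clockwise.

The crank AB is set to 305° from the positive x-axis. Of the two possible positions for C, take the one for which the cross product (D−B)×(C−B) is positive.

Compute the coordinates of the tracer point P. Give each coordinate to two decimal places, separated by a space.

A=(0,0), D=(11.00,0)
B = A + 1.00·(cos305°, sin305°) = (0.5736, -0.8192)
|BD| = 10.4586
circle(B,3.00) ∩ circle(D,9.00): a=1.7871, h=2.4096
  candidates: C₊=(2.1665,1.7230) cross=25.201; C₋=(2.5439,-3.0814) cross=-25.201
  mode + wants cross > 0 → take C=(2.1665,1.7230) (cross=25.201)
ex = (C−B)/|BC| = (0.5310,0.8474); ey = (-0.8474,0.5310)
P = B + 3.10·ex + -2.14·ey = (4.0330,0.6715)

4.03 0.67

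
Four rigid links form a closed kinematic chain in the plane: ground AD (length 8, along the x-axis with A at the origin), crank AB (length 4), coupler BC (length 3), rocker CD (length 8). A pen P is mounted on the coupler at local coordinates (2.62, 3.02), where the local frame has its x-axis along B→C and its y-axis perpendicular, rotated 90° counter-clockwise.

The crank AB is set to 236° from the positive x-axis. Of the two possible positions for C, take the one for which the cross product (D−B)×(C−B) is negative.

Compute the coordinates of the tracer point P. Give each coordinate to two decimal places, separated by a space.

0.47 -0.38

A=(0,0), D=(8.00,0)
B = A + 4.00·(cos236°, sin236°) = (-2.2368, -3.3162)
|BD| = 10.7605
circle(B,3.00) ∩ circle(D,8.00): a=2.8246, h=1.0107
  candidates: C₊=(0.1389,-1.4841) cross=10.876; C₋=(0.7618,-3.4072) cross=-10.876
  mode - wants cross < 0 → take C=(0.7618,-3.4072) (cross=-10.876)
ex = (C−B)/|BC| = (0.9995,-0.0304); ey = (0.0304,0.9995)
P = B + 2.62·ex + 3.02·ey = (0.4737,-0.3771)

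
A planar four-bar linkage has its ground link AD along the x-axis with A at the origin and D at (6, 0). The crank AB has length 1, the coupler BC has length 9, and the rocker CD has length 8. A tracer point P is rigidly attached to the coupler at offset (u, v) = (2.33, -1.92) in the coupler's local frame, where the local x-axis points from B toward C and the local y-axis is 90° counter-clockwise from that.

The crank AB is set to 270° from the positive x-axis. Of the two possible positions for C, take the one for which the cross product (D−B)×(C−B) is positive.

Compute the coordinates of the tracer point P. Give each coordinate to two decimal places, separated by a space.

2.60 0.53

A=(0,0), D=(6.00,0)
B = A + 1.00·(cos270°, sin270°) = (-0.0000, -1.0000)
|BD| = 6.0828
circle(B,9.00) ∩ circle(D,8.00): a=4.4388, h=7.8293
  candidates: C₊=(3.0913,7.4525) cross=47.624; C₋=(5.6655,-7.9930) cross=-47.624
  mode + wants cross > 0 → take C=(3.0913,7.4525) (cross=47.624)
ex = (C−B)/|BC| = (0.3435,0.9392); ey = (-0.9392,0.3435)
P = B + 2.33·ex + -1.92·ey = (2.6035,0.5288)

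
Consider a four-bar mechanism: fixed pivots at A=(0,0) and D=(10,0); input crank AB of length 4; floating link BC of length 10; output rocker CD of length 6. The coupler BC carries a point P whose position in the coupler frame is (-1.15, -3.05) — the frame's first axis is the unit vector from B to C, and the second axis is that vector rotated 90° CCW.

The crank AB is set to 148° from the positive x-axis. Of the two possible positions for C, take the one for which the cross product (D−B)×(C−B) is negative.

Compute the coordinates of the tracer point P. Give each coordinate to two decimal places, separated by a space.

-6.02 0.19

A=(0,0), D=(10.00,0)
B = A + 4.00·(cos148°, sin148°) = (-3.3922, 2.1197)
|BD| = 13.5589
circle(B,10.00) ∩ circle(D,6.00): a=9.1395, h=4.0582
  candidates: C₊=(6.2694,4.6992) cross=55.025; C₋=(5.0005,-3.3174) cross=-55.025
  mode - wants cross < 0 → take C=(5.0005,-3.3174) (cross=-55.025)
ex = (C−B)/|BC| = (0.8393,-0.5437); ey = (0.5437,0.8393)
P = B + -1.15·ex + -3.05·ey = (-6.0157,0.1852)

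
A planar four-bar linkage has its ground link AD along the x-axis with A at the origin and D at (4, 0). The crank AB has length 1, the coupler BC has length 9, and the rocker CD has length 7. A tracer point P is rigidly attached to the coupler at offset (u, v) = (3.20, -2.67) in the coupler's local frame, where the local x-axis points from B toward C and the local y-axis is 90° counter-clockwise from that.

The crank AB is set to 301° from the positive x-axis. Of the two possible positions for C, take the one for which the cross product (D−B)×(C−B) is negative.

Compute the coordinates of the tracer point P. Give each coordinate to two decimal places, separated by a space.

A=(0,0), D=(4.00,0)
B = A + 1.00·(cos301°, sin301°) = (0.5150, -0.8572)
|BD| = 3.5888
circle(B,9.00) ∩ circle(D,7.00): a=6.2527, h=6.4733
  candidates: C₊=(5.0407,6.9222) cross=23.232; C₋=(8.1329,-5.6497) cross=-23.232
  mode - wants cross < 0 → take C=(8.1329,-5.6497) (cross=-23.232)
ex = (C−B)/|BC| = (0.8464,-0.5325); ey = (0.5325,0.8464)
P = B + 3.20·ex + -2.67·ey = (1.8018,-4.8211)

1.80 -4.82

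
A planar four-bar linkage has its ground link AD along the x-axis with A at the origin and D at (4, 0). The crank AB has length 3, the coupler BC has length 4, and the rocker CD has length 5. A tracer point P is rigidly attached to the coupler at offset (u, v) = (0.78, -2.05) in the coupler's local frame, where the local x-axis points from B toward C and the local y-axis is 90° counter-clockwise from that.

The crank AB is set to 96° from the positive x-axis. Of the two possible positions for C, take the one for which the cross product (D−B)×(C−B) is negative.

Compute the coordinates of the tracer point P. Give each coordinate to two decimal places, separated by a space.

A=(0,0), D=(4.00,0)
B = A + 3.00·(cos96°, sin96°) = (-0.3136, 2.9836)
|BD| = 5.2449
circle(B,4.00) ∩ circle(D,5.00): a=1.7645, h=3.5898
  candidates: C₊=(3.1796,4.9322) cross=18.828; C₋=(-0.9045,-0.9725) cross=-18.828
  mode - wants cross < 0 → take C=(-0.9045,-0.9725) (cross=-18.828)
ex = (C−B)/|BC| = (-0.1477,-0.9890); ey = (0.9890,-0.1477)
P = B + 0.78·ex + -2.05·ey = (-2.4563,2.5150)

-2.46 2.51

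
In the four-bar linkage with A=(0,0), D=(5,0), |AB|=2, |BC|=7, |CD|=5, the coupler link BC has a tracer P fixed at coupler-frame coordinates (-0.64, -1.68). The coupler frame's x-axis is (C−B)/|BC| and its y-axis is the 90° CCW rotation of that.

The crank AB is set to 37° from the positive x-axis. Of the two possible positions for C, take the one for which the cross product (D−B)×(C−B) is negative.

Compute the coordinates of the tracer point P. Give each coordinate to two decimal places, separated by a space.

A=(0,0), D=(5.00,0)
B = A + 2.00·(cos37°, sin37°) = (1.5973, 1.2036)
|BD| = 3.6093
circle(B,7.00) ∩ circle(D,5.00): a=5.1294, h=4.7633
  candidates: C₊=(8.0215,3.9838) cross=17.193; C₋=(4.8446,-4.9976) cross=-17.193
  mode - wants cross < 0 → take C=(4.8446,-4.9976) (cross=-17.193)
ex = (C−B)/|BC| = (0.4639,-0.8859); ey = (0.8859,0.4639)
P = B + -0.64·ex + -1.68·ey = (-0.1879,0.9912)

-0.19 0.99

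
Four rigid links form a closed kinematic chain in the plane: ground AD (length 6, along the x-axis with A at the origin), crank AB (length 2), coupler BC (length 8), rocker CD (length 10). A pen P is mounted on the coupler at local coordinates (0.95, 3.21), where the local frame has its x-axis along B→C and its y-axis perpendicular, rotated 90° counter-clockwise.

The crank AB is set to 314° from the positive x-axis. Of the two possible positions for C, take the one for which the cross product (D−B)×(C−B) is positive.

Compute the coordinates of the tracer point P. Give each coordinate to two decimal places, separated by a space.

A=(0,0), D=(6.00,0)
B = A + 2.00·(cos314°, sin314°) = (1.3893, -1.4387)
|BD| = 4.8299
circle(B,8.00) ∩ circle(D,10.00): a=-1.3118, h=7.8917
  candidates: C₊=(-2.2136,5.7041) cross=38.116; C₋=(2.4878,-9.3629) cross=-38.116
  mode + wants cross > 0 → take C=(-2.2136,5.7041) (cross=38.116)
ex = (C−B)/|BC| = (-0.4504,0.8928); ey = (-0.8928,-0.4504)
P = B + 0.95·ex + 3.21·ey = (-1.9046,-2.0362)

-1.90 -2.04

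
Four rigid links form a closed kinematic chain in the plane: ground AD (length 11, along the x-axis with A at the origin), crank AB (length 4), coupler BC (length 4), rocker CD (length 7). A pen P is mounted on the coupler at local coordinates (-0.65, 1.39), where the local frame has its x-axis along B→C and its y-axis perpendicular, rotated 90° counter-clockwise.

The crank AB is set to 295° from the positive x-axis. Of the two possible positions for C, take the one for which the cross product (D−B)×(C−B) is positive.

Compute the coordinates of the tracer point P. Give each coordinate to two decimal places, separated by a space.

0.18 -3.35

A=(0,0), D=(11.00,0)
B = A + 4.00·(cos295°, sin295°) = (1.6905, -3.6252)
|BD| = 9.9905
circle(B,4.00) ∩ circle(D,7.00): a=3.3437, h=2.1954
  candidates: C₊=(4.0096,-0.3661) cross=21.933; C₋=(5.6029,-4.4577) cross=-21.933
  mode + wants cross > 0 → take C=(4.0096,-0.3661) (cross=21.933)
ex = (C−B)/|BC| = (0.5798,0.8148); ey = (-0.8148,0.5798)
P = B + -0.65·ex + 1.39·ey = (0.1811,-3.3489)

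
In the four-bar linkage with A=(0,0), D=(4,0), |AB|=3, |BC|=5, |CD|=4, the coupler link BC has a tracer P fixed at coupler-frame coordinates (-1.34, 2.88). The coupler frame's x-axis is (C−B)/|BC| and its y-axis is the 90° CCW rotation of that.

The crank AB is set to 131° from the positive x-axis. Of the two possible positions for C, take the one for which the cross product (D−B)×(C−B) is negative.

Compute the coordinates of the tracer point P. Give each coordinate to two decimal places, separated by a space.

-0.16 4.88

A=(0,0), D=(4.00,0)
B = A + 3.00·(cos131°, sin131°) = (-1.9682, 2.2641)
|BD| = 6.3832
circle(B,5.00) ∩ circle(D,4.00): a=3.8966, h=3.1332
  candidates: C₊=(2.7864,3.8114) cross=20.000; C₋=(0.5637,-2.0474) cross=-20.000
  mode - wants cross < 0 → take C=(0.5637,-2.0474) (cross=-20.000)
ex = (C−B)/|BC| = (0.5064,-0.8623); ey = (0.8623,0.5064)
P = B + -1.34·ex + 2.88·ey = (-0.1633,4.8780)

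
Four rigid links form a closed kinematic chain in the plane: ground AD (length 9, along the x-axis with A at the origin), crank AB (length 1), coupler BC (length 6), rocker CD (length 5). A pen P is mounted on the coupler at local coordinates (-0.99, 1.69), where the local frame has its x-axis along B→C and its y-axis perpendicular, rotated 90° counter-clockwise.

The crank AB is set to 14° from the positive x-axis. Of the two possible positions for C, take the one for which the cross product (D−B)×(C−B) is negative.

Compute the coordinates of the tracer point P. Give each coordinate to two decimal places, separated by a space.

A=(0,0), D=(9.00,0)
B = A + 1.00·(cos14°, sin14°) = (0.9703, 0.2419)
|BD| = 8.0333
circle(B,6.00) ∩ circle(D,5.00): a=4.7013, h=3.7279
  candidates: C₊=(5.7817,3.8266) cross=29.948; C₋=(5.5572,-3.6259) cross=-29.948
  mode - wants cross < 0 → take C=(5.5572,-3.6259) (cross=-29.948)
ex = (C−B)/|BC| = (0.7645,-0.6446); ey = (0.6446,0.7645)
P = B + -0.99·ex + 1.69·ey = (1.3029,2.1721)

1.30 2.17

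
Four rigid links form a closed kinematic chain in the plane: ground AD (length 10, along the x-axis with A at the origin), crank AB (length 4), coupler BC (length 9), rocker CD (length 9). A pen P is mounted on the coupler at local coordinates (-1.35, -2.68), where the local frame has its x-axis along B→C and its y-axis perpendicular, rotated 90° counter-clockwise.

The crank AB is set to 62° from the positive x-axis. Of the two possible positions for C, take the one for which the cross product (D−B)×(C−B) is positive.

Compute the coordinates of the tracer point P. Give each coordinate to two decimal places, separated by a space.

2.41 0.58

A=(0,0), D=(10.00,0)
B = A + 4.00·(cos62°, sin62°) = (1.8779, 3.5318)
|BD| = 8.8568
circle(B,9.00) ∩ circle(D,9.00): a=4.4284, h=7.8351
  candidates: C₊=(9.0633,8.9511) cross=69.394; C₋=(2.8145,-5.4193) cross=-69.394
  mode + wants cross > 0 → take C=(9.0633,8.9511) (cross=69.394)
ex = (C−B)/|BC| = (0.7984,0.6021); ey = (-0.6021,0.7984)
P = B + -1.35·ex + -2.68·ey = (2.4138,0.5792)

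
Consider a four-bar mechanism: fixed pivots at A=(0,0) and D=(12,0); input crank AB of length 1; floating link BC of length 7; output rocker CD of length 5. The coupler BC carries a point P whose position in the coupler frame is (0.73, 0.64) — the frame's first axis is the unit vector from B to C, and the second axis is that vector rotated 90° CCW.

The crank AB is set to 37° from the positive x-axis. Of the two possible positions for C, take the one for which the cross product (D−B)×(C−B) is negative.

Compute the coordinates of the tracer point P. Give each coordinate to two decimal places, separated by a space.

1.71 0.95

A=(0,0), D=(12.00,0)
B = A + 1.00·(cos37°, sin37°) = (0.7986, 0.6018)
|BD| = 11.2175
circle(B,7.00) ∩ circle(D,5.00): a=6.6785, h=2.0970
  candidates: C₊=(7.5800,2.3375) cross=23.523; C₋=(7.3550,-1.8505) cross=-23.523
  mode - wants cross < 0 → take C=(7.3550,-1.8505) (cross=-23.523)
ex = (C−B)/|BC| = (0.9366,-0.3503); ey = (0.3503,0.9366)
P = B + 0.73·ex + 0.64·ey = (1.7066,0.9455)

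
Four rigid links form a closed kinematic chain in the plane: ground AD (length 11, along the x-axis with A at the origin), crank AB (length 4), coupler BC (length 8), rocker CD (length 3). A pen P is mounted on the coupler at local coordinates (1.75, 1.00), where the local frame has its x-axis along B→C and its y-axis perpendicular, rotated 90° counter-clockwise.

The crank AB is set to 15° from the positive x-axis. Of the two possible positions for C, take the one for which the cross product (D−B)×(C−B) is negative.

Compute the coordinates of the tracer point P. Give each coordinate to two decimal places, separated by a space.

A=(0,0), D=(11.00,0)
B = A + 4.00·(cos15°, sin15°) = (3.8637, 1.0353)
|BD| = 7.2110
circle(B,8.00) ∩ circle(D,3.00): a=7.4191, h=2.9928
  candidates: C₊=(11.6356,2.9319) cross=21.581; C₋=(10.7763,-2.9916) cross=-21.581
  mode - wants cross < 0 → take C=(10.7763,-2.9916) (cross=-21.581)
ex = (C−B)/|BC| = (0.8641,-0.5034); ey = (0.5034,0.8641)
P = B + 1.75·ex + 1.00·ey = (5.8792,1.0185)

5.88 1.02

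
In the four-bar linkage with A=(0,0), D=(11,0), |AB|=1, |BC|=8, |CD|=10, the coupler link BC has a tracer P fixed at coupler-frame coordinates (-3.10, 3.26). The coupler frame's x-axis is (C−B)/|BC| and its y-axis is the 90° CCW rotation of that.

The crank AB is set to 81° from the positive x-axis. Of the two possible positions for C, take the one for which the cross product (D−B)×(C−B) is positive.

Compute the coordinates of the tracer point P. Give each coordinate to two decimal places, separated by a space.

A=(0,0), D=(11.00,0)
B = A + 1.00·(cos81°, sin81°) = (0.1564, 0.9877)
|BD| = 10.8885
circle(B,8.00) ∩ circle(D,10.00): a=3.7911, h=7.0447
  candidates: C₊=(4.5709,7.6594) cross=76.706; C₋=(3.2929,-6.3718) cross=-76.706
  mode + wants cross > 0 → take C=(4.5709,7.6594) (cross=76.706)
ex = (C−B)/|BC| = (0.5518,0.8340); ey = (-0.8340,0.5518)
P = B + -3.10·ex + 3.26·ey = (-4.2729,0.2013)

-4.27 0.20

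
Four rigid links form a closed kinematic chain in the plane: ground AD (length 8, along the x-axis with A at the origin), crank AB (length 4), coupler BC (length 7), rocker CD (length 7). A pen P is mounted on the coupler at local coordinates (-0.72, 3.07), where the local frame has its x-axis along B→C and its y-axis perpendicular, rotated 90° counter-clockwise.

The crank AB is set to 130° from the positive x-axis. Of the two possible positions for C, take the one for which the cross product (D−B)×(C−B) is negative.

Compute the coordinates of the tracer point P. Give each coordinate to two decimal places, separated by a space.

-0.50 5.44

A=(0,0), D=(8.00,0)
B = A + 4.00·(cos130°, sin130°) = (-2.5712, 3.0642)
|BD| = 11.0063
circle(B,7.00) ∩ circle(D,7.00): a=5.5031, h=4.3261
  candidates: C₊=(3.9188,5.6872) cross=47.615; C₋=(1.5100,-2.6230) cross=-47.615
  mode - wants cross < 0 → take C=(1.5100,-2.6230) (cross=-47.615)
ex = (C−B)/|BC| = (0.5830,-0.8125); ey = (0.8125,0.5830)
P = B + -0.72·ex + 3.07·ey = (-0.4967,5.4390)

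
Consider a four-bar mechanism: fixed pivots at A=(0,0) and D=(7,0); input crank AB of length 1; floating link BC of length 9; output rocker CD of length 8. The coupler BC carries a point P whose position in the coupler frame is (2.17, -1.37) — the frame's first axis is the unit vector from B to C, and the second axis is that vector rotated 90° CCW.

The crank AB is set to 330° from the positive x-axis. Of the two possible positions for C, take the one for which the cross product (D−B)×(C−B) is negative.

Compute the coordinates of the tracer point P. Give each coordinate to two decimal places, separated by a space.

0.96 -3.06

A=(0,0), D=(7.00,0)
B = A + 1.00·(cos330°, sin330°) = (0.8660, -0.5000)
|BD| = 6.1543
circle(B,9.00) ∩ circle(D,8.00): a=4.4583, h=7.8182
  candidates: C₊=(4.6744,7.6545) cross=48.115; C₋=(5.9448,-7.9301) cross=-48.115
  mode - wants cross < 0 → take C=(5.9448,-7.9301) (cross=-48.115)
ex = (C−B)/|BC| = (0.5643,-0.8256); ey = (0.8256,0.5643)
P = B + 2.17·ex + -1.37·ey = (0.9595,-3.0646)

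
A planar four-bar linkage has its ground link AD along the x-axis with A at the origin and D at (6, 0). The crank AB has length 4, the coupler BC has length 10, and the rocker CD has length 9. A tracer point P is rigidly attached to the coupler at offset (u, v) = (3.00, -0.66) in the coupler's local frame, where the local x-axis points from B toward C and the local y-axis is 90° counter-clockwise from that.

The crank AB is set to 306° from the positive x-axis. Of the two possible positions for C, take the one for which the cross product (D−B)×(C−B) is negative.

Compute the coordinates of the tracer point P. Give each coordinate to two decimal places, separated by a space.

A=(0,0), D=(6.00,0)
B = A + 4.00·(cos306°, sin306°) = (2.3511, -3.2361)
|BD| = 4.8771
circle(B,10.00) ∩ circle(D,9.00): a=4.3864, h=8.9866
  candidates: C₊=(-0.3299,6.3978) cross=43.829; C₋=(11.5957,-7.0490) cross=-43.829
  mode - wants cross < 0 → take C=(11.5957,-7.0490) (cross=-43.829)
ex = (C−B)/|BC| = (0.9245,-0.3813); ey = (0.3813,0.9245)
P = B + 3.00·ex + -0.66·ey = (4.8729,-4.9901)

4.87 -4.99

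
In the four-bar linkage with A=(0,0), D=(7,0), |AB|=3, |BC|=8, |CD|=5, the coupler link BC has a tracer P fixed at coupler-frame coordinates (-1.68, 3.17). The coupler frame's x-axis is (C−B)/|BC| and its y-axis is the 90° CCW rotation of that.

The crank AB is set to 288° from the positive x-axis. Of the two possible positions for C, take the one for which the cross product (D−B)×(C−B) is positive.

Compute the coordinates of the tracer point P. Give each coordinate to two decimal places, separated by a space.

-2.66 -2.95

A=(0,0), D=(7.00,0)
B = A + 3.00·(cos288°, sin288°) = (0.9271, -2.8532)
|BD| = 6.7098
circle(B,8.00) ∩ circle(D,5.00): a=6.2611, h=4.9798
  candidates: C₊=(4.4763,4.3164) cross=33.414; C₋=(8.7114,-4.6980) cross=-33.414
  mode + wants cross > 0 → take C=(4.4763,4.3164) (cross=33.414)
ex = (C−B)/|BC| = (0.4437,0.8962); ey = (-0.8962,0.4437)
P = B + -1.68·ex + 3.17·ey = (-2.6592,-2.9524)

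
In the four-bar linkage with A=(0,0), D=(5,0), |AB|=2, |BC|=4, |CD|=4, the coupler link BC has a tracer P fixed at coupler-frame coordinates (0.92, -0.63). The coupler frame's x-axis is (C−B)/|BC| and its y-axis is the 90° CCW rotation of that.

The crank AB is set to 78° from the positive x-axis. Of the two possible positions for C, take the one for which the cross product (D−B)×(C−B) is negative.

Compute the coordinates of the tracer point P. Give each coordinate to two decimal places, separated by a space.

A=(0,0), D=(5.00,0)
B = A + 2.00·(cos78°, sin78°) = (0.4158, 1.9563)
|BD| = 4.9842
circle(B,4.00) ∩ circle(D,4.00): a=2.4921, h=3.1288
  candidates: C₊=(3.9360,3.8559) cross=15.595; C₋=(1.4798,-1.8996) cross=-15.595
  mode - wants cross < 0 → take C=(1.4798,-1.8996) (cross=-15.595)
ex = (C−B)/|BC| = (0.2660,-0.9640); ey = (0.9640,0.2660)
P = B + 0.92·ex + -0.63·ey = (0.0532,0.9019)

0.05 0.90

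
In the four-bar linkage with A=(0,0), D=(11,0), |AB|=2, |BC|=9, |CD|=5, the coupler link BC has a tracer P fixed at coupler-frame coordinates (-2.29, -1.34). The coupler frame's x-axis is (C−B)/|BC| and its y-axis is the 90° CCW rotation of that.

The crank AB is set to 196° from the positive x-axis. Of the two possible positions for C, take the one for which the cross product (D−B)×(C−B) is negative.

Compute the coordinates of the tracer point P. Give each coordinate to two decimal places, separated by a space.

-4.47 -1.30

A=(0,0), D=(11.00,0)
B = A + 2.00·(cos196°, sin196°) = (-1.9225, -0.5513)
|BD| = 12.9343
circle(B,9.00) ∩ circle(D,5.00): a=8.6319, h=2.5475
  candidates: C₊=(6.5930,2.3618) cross=32.950; C₋=(6.8101,-2.7286) cross=-32.950
  mode - wants cross < 0 → take C=(6.8101,-2.7286) (cross=-32.950)
ex = (C−B)/|BC| = (0.9703,-0.2419); ey = (0.2419,0.9703)
P = B + -2.29·ex + -1.34·ey = (-4.4687,-1.2975)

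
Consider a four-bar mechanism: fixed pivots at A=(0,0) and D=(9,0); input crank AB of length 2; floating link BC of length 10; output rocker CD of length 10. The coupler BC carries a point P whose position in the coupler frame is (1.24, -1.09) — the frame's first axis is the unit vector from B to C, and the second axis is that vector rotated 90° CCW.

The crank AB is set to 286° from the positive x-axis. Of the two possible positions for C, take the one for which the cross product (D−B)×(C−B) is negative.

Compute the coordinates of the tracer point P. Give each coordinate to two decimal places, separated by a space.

0.47 -3.57

A=(0,0), D=(9.00,0)
B = A + 2.00·(cos286°, sin286°) = (0.5513, -1.9225)
|BD| = 8.6647
circle(B,10.00) ∩ circle(D,10.00): a=4.3324, h=9.0128
  candidates: C₊=(2.7759,7.8269) cross=78.093; C₋=(6.7754,-9.7494) cross=-78.093
  mode - wants cross < 0 → take C=(6.7754,-9.7494) (cross=-78.093)
ex = (C−B)/|BC| = (0.6224,-0.7827); ey = (0.7827,0.6224)
P = B + 1.24·ex + -1.09·ey = (0.4699,-3.5715)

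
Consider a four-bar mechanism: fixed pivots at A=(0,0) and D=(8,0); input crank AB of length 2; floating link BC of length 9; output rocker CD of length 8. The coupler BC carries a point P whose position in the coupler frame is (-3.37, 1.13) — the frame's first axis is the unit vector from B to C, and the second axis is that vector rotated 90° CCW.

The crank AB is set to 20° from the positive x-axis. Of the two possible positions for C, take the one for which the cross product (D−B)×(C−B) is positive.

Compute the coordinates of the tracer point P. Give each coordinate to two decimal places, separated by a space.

A=(0,0), D=(8.00,0)
B = A + 2.00·(cos20°, sin20°) = (1.8794, 0.6840)
|BD| = 6.1587
circle(B,9.00) ∩ circle(D,8.00): a=4.4595, h=7.8175
  candidates: C₊=(7.1796,7.9578) cross=48.146; C₋=(5.4430,-7.5804) cross=-48.146
  mode + wants cross > 0 → take C=(7.1796,7.9578) (cross=48.146)
ex = (C−B)/|BC| = (0.5889,0.8082); ey = (-0.8082,0.5889)
P = B + -3.37·ex + 1.13·ey = (-1.0185,-1.3741)

-1.02 -1.37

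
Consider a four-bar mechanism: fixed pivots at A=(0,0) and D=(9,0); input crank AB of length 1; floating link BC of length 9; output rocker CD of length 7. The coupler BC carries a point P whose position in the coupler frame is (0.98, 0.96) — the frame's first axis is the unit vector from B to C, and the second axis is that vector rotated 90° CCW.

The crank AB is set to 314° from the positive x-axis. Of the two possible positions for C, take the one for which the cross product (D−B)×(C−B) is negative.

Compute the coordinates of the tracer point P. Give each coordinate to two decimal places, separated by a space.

2.07 -0.67

A=(0,0), D=(9.00,0)
B = A + 1.00·(cos314°, sin314°) = (0.6947, -0.7193)
|BD| = 8.3364
circle(B,9.00) ∩ circle(D,7.00): a=6.0875, h=6.6289
  candidates: C₊=(6.1875,6.4101) cross=55.261; C₋=(7.3315,-6.7982) cross=-55.261
  mode - wants cross < 0 → take C=(7.3315,-6.7982) (cross=-55.261)
ex = (C−B)/|BC| = (0.7374,-0.6754); ey = (0.6754,0.7374)
P = B + 0.98·ex + 0.96·ey = (2.0657,-0.6733)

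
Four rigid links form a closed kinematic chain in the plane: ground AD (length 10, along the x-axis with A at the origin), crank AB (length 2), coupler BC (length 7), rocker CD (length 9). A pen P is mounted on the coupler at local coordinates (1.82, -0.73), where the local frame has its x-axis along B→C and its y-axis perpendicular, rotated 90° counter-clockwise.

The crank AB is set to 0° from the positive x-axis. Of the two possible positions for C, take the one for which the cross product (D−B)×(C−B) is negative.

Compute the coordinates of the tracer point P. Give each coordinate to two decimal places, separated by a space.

1.82 -1.95

A=(0,0), D=(10.00,0)
B = A + 2.00·(cos0°, sin0°) = (2.0000, 0.0000)
|BD| = 8.0000
circle(B,7.00) ∩ circle(D,9.00): a=2.0000, h=6.7082
  candidates: C₊=(4.0000,6.7082) cross=53.666; C₋=(4.0000,-6.7082) cross=-53.666
  mode - wants cross < 0 → take C=(4.0000,-6.7082) (cross=-53.666)
ex = (C−B)/|BC| = (0.2857,-0.9583); ey = (0.9583,0.2857)
P = B + 1.82·ex + -0.73·ey = (1.8204,-1.9527)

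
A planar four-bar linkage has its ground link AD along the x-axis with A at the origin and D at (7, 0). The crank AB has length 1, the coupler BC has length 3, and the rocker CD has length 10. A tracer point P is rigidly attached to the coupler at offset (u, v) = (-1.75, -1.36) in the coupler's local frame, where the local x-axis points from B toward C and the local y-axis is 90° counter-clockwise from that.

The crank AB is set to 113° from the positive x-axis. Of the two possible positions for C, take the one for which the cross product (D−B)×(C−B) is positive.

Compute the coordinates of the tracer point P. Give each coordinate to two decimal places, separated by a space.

A=(0,0), D=(7.00,0)
B = A + 1.00·(cos113°, sin113°) = (-0.3907, 0.9205)
|BD| = 7.4478
circle(B,3.00) ∩ circle(D,10.00): a=-2.3852, h=1.8195
  candidates: C₊=(-2.5328,3.0209) cross=13.551; C₋=(-2.9826,-0.5903) cross=-13.551
  mode + wants cross > 0 → take C=(-2.5328,3.0209) (cross=13.551)
ex = (C−B)/|BC| = (-0.7140,0.7001); ey = (-0.7001,-0.7140)
P = B + -1.75·ex + -1.36·ey = (1.8110,0.6664)

1.81 0.67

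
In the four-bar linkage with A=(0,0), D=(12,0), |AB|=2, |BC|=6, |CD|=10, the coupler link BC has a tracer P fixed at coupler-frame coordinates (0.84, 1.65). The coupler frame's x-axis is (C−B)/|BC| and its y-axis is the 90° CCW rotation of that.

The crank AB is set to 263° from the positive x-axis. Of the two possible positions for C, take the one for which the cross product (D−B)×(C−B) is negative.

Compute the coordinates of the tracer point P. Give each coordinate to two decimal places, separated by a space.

1.50 -1.37

A=(0,0), D=(12.00,0)
B = A + 2.00·(cos263°, sin263°) = (-0.2437, -1.9851)
|BD| = 12.4036
circle(B,6.00) ∩ circle(D,10.00): a=3.6219, h=4.7835
  candidates: C₊=(2.5659,3.3164) cross=59.333; C₋=(4.0970,-6.1273) cross=-59.333
  mode - wants cross < 0 → take C=(4.0970,-6.1273) (cross=-59.333)
ex = (C−B)/|BC| = (0.7235,-0.6904); ey = (0.6904,0.7235)
P = B + 0.84·ex + 1.65·ey = (1.5031,-1.3713)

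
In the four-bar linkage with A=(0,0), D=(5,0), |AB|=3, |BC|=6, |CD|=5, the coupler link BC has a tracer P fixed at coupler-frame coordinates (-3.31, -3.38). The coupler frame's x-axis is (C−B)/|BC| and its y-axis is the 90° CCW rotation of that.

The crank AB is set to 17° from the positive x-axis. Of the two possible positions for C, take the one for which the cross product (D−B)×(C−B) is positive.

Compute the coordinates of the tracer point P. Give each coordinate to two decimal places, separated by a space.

A=(0,0), D=(5.00,0)
B = A + 3.00·(cos17°, sin17°) = (2.8689, 0.8771)
|BD| = 2.3045
circle(B,6.00) ∩ circle(D,5.00): a=3.5389, h=4.8452
  candidates: C₊=(7.9856,4.0108) cross=11.166; C₋=(4.2973,-4.9504) cross=-11.166
  mode + wants cross > 0 → take C=(7.9856,4.0108) (cross=11.166)
ex = (C−B)/|BC| = (0.8528,0.5223); ey = (-0.5223,0.8528)
P = B + -3.31·ex + -3.38·ey = (1.8115,-3.7340)

1.81 -3.73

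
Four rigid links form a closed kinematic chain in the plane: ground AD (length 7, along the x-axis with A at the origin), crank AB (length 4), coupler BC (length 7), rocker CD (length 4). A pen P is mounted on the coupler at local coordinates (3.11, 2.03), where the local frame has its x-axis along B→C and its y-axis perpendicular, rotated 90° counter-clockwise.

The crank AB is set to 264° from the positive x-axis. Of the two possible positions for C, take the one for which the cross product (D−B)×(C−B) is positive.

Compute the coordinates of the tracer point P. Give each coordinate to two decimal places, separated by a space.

A=(0,0), D=(7.00,0)
B = A + 4.00·(cos264°, sin264°) = (-0.4181, -3.9781)
|BD| = 8.4175
circle(B,7.00) ∩ circle(D,4.00): a=6.1689, h=3.3082
  candidates: C₊=(3.4550,1.8528) cross=27.847; C₋=(6.5819,-3.9781) cross=-27.847
  mode + wants cross > 0 → take C=(3.4550,1.8528) (cross=27.847)
ex = (C−B)/|BC| = (0.5533,0.8330); ey = (-0.8330,0.5533)
P = B + 3.11·ex + 2.03·ey = (-0.3883,-0.2643)

-0.39 -0.26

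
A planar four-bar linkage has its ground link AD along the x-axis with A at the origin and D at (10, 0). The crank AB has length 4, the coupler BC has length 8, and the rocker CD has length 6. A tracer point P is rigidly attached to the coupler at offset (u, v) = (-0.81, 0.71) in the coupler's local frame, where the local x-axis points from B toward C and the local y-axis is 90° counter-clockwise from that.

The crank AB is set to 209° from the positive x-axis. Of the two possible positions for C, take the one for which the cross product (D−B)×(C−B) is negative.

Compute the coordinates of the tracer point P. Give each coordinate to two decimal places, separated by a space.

A=(0,0), D=(10.00,0)
B = A + 4.00·(cos209°, sin209°) = (-3.4985, -1.9392)
|BD| = 13.6371
circle(B,8.00) ∩ circle(D,6.00): a=7.8451, h=1.5664
  candidates: C₊=(4.0442,0.7269) cross=21.361; C₋=(4.4897,-2.3741) cross=-21.361
  mode - wants cross < 0 → take C=(4.4897,-2.3741) (cross=-21.361)
ex = (C−B)/|BC| = (0.9985,-0.0544); ey = (0.0544,0.9985)
P = B + -0.81·ex + 0.71·ey = (-4.2687,-1.1863)

-4.27 -1.19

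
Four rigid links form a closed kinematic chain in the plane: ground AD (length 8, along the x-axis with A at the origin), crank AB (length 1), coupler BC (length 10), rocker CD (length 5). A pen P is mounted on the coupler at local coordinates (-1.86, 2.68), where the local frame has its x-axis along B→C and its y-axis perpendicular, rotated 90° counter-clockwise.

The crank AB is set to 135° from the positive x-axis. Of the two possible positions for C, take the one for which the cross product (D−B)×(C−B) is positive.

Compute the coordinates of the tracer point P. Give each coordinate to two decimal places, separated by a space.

A=(0,0), D=(8.00,0)
B = A + 1.00·(cos135°, sin135°) = (-0.7071, 0.7071)
|BD| = 8.7358
circle(B,10.00) ∩ circle(D,5.00): a=8.6606, h=4.9994
  candidates: C₊=(8.3297,4.9891) cross=43.674; C₋=(7.5204,-4.9769) cross=-43.674
  mode + wants cross > 0 → take C=(8.3297,4.9891) (cross=43.674)
ex = (C−B)/|BC| = (0.9037,0.4282); ey = (-0.4282,0.9037)
P = B + -1.86·ex + 2.68·ey = (-3.5355,2.3325)

-3.54 2.33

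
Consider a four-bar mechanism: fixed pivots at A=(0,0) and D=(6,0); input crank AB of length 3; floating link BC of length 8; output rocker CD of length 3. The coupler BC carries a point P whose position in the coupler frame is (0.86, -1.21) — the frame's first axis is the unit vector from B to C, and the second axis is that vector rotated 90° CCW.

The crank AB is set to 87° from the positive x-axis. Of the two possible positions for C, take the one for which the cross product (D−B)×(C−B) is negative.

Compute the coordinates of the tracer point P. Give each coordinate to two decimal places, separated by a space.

A=(0,0), D=(6.00,0)
B = A + 3.00·(cos87°, sin87°) = (0.1570, 2.9959)
|BD| = 6.5663
circle(B,8.00) ∩ circle(D,3.00): a=7.4712, h=2.8603
  candidates: C₊=(8.1103,2.1323) cross=18.781; C₋=(5.5002,-2.9581) cross=-18.781
  mode - wants cross < 0 → take C=(5.5002,-2.9581) (cross=-18.781)
ex = (C−B)/|BC| = (0.6679,-0.7442); ey = (0.7442,0.6679)
P = B + 0.86·ex + -1.21·ey = (-0.1691,1.5477)

-0.17 1.55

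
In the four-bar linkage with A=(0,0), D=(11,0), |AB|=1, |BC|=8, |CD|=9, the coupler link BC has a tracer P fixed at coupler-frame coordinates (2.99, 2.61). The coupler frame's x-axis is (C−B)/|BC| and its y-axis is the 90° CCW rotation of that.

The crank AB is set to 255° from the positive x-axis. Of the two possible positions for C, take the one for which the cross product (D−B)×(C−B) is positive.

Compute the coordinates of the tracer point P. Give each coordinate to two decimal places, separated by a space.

-0.83 2.96

A=(0,0), D=(11.00,0)
B = A + 1.00·(cos255°, sin255°) = (-0.2588, -0.9659)
|BD| = 11.3002
circle(B,8.00) ∩ circle(D,9.00): a=4.8979, h=6.3254
  candidates: C₊=(4.0805,5.7550) cross=71.478; C₋=(5.1618,-6.8495) cross=-71.478
  mode + wants cross > 0 → take C=(4.0805,5.7550) (cross=71.478)
ex = (C−B)/|BC| = (0.5424,0.8401); ey = (-0.8401,0.5424)
P = B + 2.99·ex + 2.61·ey = (-0.8297,2.9617)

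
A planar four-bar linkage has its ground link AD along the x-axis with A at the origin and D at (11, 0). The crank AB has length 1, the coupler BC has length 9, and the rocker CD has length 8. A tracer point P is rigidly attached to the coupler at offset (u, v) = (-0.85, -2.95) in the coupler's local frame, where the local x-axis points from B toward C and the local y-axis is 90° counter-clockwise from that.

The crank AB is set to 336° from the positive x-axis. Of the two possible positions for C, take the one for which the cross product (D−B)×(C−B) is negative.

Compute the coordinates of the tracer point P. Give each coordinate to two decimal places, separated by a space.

-1.82 -1.81

A=(0,0), D=(11.00,0)
B = A + 1.00·(cos336°, sin336°) = (0.9135, -0.4067)
|BD| = 10.0947
circle(B,9.00) ∩ circle(D,8.00): a=5.8894, h=6.8055
  candidates: C₊=(6.5239,6.6306) cross=68.700; C₋=(7.0723,-6.9695) cross=-68.700
  mode - wants cross < 0 → take C=(7.0723,-6.9695) (cross=-68.700)
ex = (C−B)/|BC| = (0.6843,-0.7292); ey = (0.7292,0.6843)
P = B + -0.85·ex + -2.95·ey = (-1.8192,-1.8056)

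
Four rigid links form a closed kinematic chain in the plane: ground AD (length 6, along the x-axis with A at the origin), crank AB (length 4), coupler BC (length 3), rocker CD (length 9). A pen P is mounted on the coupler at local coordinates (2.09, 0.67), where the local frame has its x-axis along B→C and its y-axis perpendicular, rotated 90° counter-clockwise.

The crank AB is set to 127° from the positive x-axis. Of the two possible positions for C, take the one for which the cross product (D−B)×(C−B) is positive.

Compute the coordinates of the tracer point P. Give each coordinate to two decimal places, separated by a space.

A=(0,0), D=(6.00,0)
B = A + 4.00·(cos127°, sin127°) = (-2.4073, 3.1945)
|BD| = 8.9937
circle(B,3.00) ∩ circle(D,9.00): a=0.4941, h=2.9590
  candidates: C₊=(-0.8944,5.7851) cross=26.613; C₋=(-2.9964,0.2530) cross=-26.613
  mode + wants cross > 0 → take C=(-0.8944,5.7851) (cross=26.613)
ex = (C−B)/|BC| = (0.5043,0.8635); ey = (-0.8635,0.5043)
P = B + 2.09·ex + 0.67·ey = (-1.9318,5.3372)

-1.93 5.34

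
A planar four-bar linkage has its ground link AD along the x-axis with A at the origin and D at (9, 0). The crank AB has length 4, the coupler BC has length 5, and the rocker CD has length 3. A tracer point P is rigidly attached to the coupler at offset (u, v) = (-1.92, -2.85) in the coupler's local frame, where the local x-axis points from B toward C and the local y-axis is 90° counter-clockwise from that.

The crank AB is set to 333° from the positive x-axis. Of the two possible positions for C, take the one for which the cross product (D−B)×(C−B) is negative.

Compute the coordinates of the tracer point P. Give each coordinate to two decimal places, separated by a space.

1.05 -4.16

A=(0,0), D=(9.00,0)
B = A + 4.00·(cos333°, sin333°) = (3.5640, -1.8160)
|BD| = 5.7313
circle(B,5.00) ∩ circle(D,3.00): a=4.2615, h=2.6153
  candidates: C₊=(6.7773,2.0148) cross=14.989; C₋=(8.4346,-2.9462) cross=-14.989
  mode - wants cross < 0 → take C=(8.4346,-2.9462) (cross=-14.989)
ex = (C−B)/|BC| = (0.9741,-0.2261); ey = (0.2261,0.9741)
P = B + -1.92·ex + -2.85·ey = (1.0495,-4.1582)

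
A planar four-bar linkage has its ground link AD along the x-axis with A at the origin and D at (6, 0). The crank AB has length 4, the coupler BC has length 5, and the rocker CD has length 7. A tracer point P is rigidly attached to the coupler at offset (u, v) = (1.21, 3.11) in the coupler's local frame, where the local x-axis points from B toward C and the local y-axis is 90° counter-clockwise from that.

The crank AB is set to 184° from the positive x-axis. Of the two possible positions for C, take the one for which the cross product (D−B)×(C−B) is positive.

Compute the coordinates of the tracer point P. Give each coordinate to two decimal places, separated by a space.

A=(0,0), D=(6.00,0)
B = A + 4.00·(cos184°, sin184°) = (-3.9903, -0.2790)
|BD| = 9.9942
circle(B,5.00) ∩ circle(D,7.00): a=3.7964, h=3.2539
  candidates: C₊=(-0.2862,3.0795) cross=32.519; C₋=(-0.1045,-3.4256) cross=-32.519
  mode + wants cross > 0 → take C=(-0.2862,3.0795) (cross=32.519)
ex = (C−B)/|BC| = (0.7408,0.6717); ey = (-0.6717,0.7408)
P = B + 1.21·ex + 3.11·ey = (-5.1829,2.8377)

-5.18 2.84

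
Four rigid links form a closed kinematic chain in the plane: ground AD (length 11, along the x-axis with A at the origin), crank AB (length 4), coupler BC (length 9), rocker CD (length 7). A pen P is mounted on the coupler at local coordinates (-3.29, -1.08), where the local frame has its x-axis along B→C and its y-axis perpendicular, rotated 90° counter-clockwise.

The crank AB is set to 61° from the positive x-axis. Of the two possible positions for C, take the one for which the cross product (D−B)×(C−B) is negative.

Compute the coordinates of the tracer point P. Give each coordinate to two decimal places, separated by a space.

A=(0,0), D=(11.00,0)
B = A + 4.00·(cos61°, sin61°) = (1.9392, 3.4985)
|BD| = 9.7127
circle(B,9.00) ∩ circle(D,7.00): a=6.5037, h=6.2211
  candidates: C₊=(10.2472,6.9594) cross=60.424; C₋=(5.7656,-4.6476) cross=-60.424
  mode - wants cross < 0 → take C=(5.7656,-4.6476) (cross=-60.424)
ex = (C−B)/|BC| = (0.4251,-0.9051); ey = (0.9051,0.4251)
P = B + -3.29·ex + -1.08·ey = (-0.4370,6.0172)

-0.44 6.02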